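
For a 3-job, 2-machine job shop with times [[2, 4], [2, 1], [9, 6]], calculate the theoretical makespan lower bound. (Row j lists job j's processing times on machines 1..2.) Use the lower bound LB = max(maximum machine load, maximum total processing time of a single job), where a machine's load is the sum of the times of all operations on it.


Machine loads:
  Machine 1: 2 + 2 + 9 = 13
  Machine 2: 4 + 1 + 6 = 11
Max machine load = 13
Job totals:
  Job 1: 6
  Job 2: 3
  Job 3: 15
Max job total = 15
Lower bound = max(13, 15) = 15

15


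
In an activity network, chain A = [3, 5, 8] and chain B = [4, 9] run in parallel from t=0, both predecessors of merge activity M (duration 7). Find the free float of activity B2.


ES(B2) = sum of predecessors on chain B = 4
EF(B2) = ES + duration = 4 + 9 = 13
Successor of B2 is M. ES(M) = max(sum(A), sum(B)) = max(16, 13) = 16
Free float = ES(successor) - EF(current) = 16 - 13 = 3

3


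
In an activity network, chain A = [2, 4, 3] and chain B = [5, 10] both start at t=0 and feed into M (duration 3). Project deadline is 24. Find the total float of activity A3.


Forward pass: ES(A3) = sum of predecessors on chain A = 6
EF = ES + duration = 6 + 3 = 9
Backward pass: LF(M) = deadline = 24; LS(M) = 24 - 3 = 21
LF(A3) = LS(M) - sum(successors on chain A) = 21 - 0 = 21
LS = LF - duration = 21 - 3 = 18
Total float = LS - ES = 18 - 6 = 12

12


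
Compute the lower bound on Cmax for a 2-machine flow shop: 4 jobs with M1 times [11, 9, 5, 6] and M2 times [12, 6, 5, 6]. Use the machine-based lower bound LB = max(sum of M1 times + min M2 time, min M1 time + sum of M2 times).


LB1 = sum(M1 times) + min(M2 times) = 31 + 5 = 36
LB2 = min(M1 times) + sum(M2 times) = 5 + 29 = 34
Lower bound = max(LB1, LB2) = max(36, 34) = 36

36


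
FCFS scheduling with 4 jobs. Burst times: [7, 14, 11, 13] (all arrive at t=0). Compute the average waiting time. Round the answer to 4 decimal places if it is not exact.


FCFS order (as given): [7, 14, 11, 13]
Waiting times:
  Job 1: wait = 0
  Job 2: wait = 7
  Job 3: wait = 21
  Job 4: wait = 32
Sum of waiting times = 60
Average waiting time = 60/4 = 15.0

15.0


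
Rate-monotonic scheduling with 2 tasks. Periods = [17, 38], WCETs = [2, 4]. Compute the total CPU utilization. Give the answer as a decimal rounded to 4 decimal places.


Compute individual utilizations (exact fractions):
  Task 1: C/T = 2/17 (approx. 0.1176)
  Task 2: C/T = 4/38 = 2/19 (approx. 0.1053)
Total utilization U = 2/17 + 2/19 = 72/323
Rounded to 4 decimal places: U = 0.2229
RM (Liu & Layland) bound for 2 tasks = 0.828427; compare with U = 72/323 (approx. 0.222910)
U <= bound, so schedulable by RM sufficient condition.

0.2229


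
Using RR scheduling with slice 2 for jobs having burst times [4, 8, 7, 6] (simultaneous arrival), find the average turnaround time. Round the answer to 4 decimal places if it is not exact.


Time quantum = 2
Execution trace:
  J1 runs 2 units, time = 2
  J2 runs 2 units, time = 4
  J3 runs 2 units, time = 6
  J4 runs 2 units, time = 8
  J1 runs 2 units, time = 10
  J2 runs 2 units, time = 12
  J3 runs 2 units, time = 14
  J4 runs 2 units, time = 16
  J2 runs 2 units, time = 18
  J3 runs 2 units, time = 20
  J4 runs 2 units, time = 22
  J2 runs 2 units, time = 24
  J3 runs 1 units, time = 25
Finish times: [10, 24, 25, 22]
Average turnaround = 81/4 = 20.25

20.25


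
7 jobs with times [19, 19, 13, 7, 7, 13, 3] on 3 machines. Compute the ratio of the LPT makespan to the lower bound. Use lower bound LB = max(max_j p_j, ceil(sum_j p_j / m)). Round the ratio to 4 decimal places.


LPT order: [19, 19, 13, 13, 7, 7, 3]
Machine loads after assignment: [29, 26, 26]
LPT makespan = 29
Lower bound = max(max_job, ceil(total/3)) = max(19, 27) = 27
Ratio = 29 / 27 = 1.0741

1.0741


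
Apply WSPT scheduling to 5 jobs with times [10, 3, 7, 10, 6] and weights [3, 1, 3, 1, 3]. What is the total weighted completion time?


Compute p/w ratios and sort ascending (WSPT): [(6, 3), (7, 3), (3, 1), (10, 3), (10, 1)]
Compute weighted completion times:
  Job (p=6,w=3): C=6, w*C=3*6=18
  Job (p=7,w=3): C=13, w*C=3*13=39
  Job (p=3,w=1): C=16, w*C=1*16=16
  Job (p=10,w=3): C=26, w*C=3*26=78
  Job (p=10,w=1): C=36, w*C=1*36=36
Total weighted completion time = 187

187


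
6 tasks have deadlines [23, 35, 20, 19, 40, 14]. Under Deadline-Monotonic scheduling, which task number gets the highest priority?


Sort tasks by relative deadline (ascending):
  Task 6: deadline = 14
  Task 4: deadline = 19
  Task 3: deadline = 20
  Task 1: deadline = 23
  Task 2: deadline = 35
  Task 5: deadline = 40
Priority order (highest first): [6, 4, 3, 1, 2, 5]
Highest priority task = 6

6


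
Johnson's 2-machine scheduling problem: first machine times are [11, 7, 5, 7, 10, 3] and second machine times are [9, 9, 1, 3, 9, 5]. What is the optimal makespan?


Apply Johnson's rule:
  Group 1 (a <= b): [(6, 3, 5), (2, 7, 9)]
  Group 2 (a > b): [(1, 11, 9), (5, 10, 9), (4, 7, 3), (3, 5, 1)]
Optimal job order: [6, 2, 1, 5, 4, 3]
Schedule:
  Job 6: M1 done at 3, M2 done at 8
  Job 2: M1 done at 10, M2 done at 19
  Job 1: M1 done at 21, M2 done at 30
  Job 5: M1 done at 31, M2 done at 40
  Job 4: M1 done at 38, M2 done at 43
  Job 3: M1 done at 43, M2 done at 44
Makespan = 44

44


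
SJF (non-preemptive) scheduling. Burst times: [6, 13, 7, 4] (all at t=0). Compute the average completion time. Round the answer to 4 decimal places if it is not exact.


SJF order (ascending): [4, 6, 7, 13]
Completion times:
  Job 1: burst=4, C=4
  Job 2: burst=6, C=10
  Job 3: burst=7, C=17
  Job 4: burst=13, C=30
Average completion = 61/4 = 15.25

15.25


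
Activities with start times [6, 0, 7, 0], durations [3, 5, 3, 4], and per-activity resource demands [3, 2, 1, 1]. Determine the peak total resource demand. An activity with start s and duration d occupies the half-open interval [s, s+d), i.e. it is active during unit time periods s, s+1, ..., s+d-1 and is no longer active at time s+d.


Each activity i is active on [start_i, start_i + duration_i).
Compute total resource usage per time slot:
  t=0: active resources = [2, 1], total = 3
  t=1: active resources = [2, 1], total = 3
  t=2: active resources = [2, 1], total = 3
  t=3: active resources = [2, 1], total = 3
  t=4: active resources = [2], total = 2
  t=5: active resources = [], total = 0
  t=6: active resources = [3], total = 3
  t=7: active resources = [3, 1], total = 4
  t=8: active resources = [3, 1], total = 4
  t=9: active resources = [1], total = 1
Peak resource demand = 4

4


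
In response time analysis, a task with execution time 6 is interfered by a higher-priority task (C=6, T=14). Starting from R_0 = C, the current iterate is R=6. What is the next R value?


R_next = C + ceil(R_prev / T_hp) * C_hp
ceil(6 / 14) = ceil(0.4286) = 1
Interference = 1 * 6 = 6
R_next = 6 + 6 = 12

12


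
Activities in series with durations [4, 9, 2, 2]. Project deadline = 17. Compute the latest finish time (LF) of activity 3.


LF(activity 3) = deadline - sum of successor durations
Successors: activities 4 through 4 with durations [2]
Sum of successor durations = 2
LF = 17 - 2 = 15

15


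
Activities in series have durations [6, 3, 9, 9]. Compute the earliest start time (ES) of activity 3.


Activity 3 starts after activities 1 through 2 complete.
Predecessor durations: [6, 3]
ES = 6 + 3 = 9

9


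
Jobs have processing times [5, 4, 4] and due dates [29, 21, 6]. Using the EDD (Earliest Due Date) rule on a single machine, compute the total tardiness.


Sort by due date (EDD order): [(4, 6), (4, 21), (5, 29)]
Compute completion times and tardiness:
  Job 1: p=4, d=6, C=4, tardiness=max(0,4-6)=0
  Job 2: p=4, d=21, C=8, tardiness=max(0,8-21)=0
  Job 3: p=5, d=29, C=13, tardiness=max(0,13-29)=0
Total tardiness = 0

0


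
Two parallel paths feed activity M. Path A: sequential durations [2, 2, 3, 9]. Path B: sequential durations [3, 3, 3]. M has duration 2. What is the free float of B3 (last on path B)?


ES(B3) = sum of predecessors on chain B = 6
EF(B3) = ES + duration = 6 + 3 = 9
Successor of B3 is M. ES(M) = max(sum(A), sum(B)) = max(16, 9) = 16
Free float = ES(successor) - EF(current) = 16 - 9 = 7

7


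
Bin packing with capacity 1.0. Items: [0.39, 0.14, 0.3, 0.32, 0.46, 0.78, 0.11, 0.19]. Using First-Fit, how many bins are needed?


Place items sequentially using First-Fit:
  Item 0.39 -> new Bin 1
  Item 0.14 -> Bin 1 (now 0.53)
  Item 0.3 -> Bin 1 (now 0.83)
  Item 0.32 -> new Bin 2
  Item 0.46 -> Bin 2 (now 0.78)
  Item 0.78 -> new Bin 3
  Item 0.11 -> Bin 1 (now 0.94)
  Item 0.19 -> Bin 2 (now 0.97)
Total bins used = 3

3


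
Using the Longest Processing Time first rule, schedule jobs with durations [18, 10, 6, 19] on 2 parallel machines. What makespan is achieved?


Sort jobs in decreasing order (LPT): [19, 18, 10, 6]
Assign each job to the least loaded machine:
  Machine 1: jobs [19, 6], load = 25
  Machine 2: jobs [18, 10], load = 28
Makespan = max load = 28

28


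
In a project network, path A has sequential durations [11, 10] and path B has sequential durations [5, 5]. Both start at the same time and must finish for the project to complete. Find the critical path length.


Path A total = 11 + 10 = 21
Path B total = 5 + 5 = 10
Critical path = longest path = max(21, 10) = 21

21


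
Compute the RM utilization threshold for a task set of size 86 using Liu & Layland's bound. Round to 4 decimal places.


Compute 2^(1/86) = 1.0080924190
Subtract 1: 1.0080924190 - 1 = 0.0080924190
Multiply by n: 86 * 0.0080924190 = 0.6959480340
Round to 4 dp: 0.6959

0.6959


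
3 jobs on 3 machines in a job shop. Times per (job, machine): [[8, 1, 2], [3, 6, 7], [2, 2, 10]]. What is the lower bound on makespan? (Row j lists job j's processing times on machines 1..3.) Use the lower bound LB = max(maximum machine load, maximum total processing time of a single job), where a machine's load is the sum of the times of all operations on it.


Machine loads:
  Machine 1: 8 + 3 + 2 = 13
  Machine 2: 1 + 6 + 2 = 9
  Machine 3: 2 + 7 + 10 = 19
Max machine load = 19
Job totals:
  Job 1: 11
  Job 2: 16
  Job 3: 14
Max job total = 16
Lower bound = max(19, 16) = 19

19


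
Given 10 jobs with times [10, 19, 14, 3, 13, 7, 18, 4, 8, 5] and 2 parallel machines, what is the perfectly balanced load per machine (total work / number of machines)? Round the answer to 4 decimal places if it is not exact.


Total processing time = 10 + 19 + 14 + 3 + 13 + 7 + 18 + 4 + 8 + 5 = 101
Number of machines = 2
Ideal balanced load = 101 / 2 = 50.5

50.5


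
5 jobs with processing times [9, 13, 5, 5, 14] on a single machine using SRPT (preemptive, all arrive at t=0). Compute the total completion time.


Since all jobs arrive at t=0, SRPT equals SPT ordering.
SPT order: [5, 5, 9, 13, 14]
Completion times:
  Job 1: p=5, C=5
  Job 2: p=5, C=10
  Job 3: p=9, C=19
  Job 4: p=13, C=32
  Job 5: p=14, C=46
Total completion time = 5 + 10 + 19 + 32 + 46 = 112

112


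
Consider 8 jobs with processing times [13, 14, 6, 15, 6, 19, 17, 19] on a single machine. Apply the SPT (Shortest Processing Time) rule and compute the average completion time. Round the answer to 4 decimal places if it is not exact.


Sort jobs by processing time (SPT order): [6, 6, 13, 14, 15, 17, 19, 19]
Compute completion times sequentially:
  Job 1: processing = 6, completes at 6
  Job 2: processing = 6, completes at 12
  Job 3: processing = 13, completes at 25
  Job 4: processing = 14, completes at 39
  Job 5: processing = 15, completes at 54
  Job 6: processing = 17, completes at 71
  Job 7: processing = 19, completes at 90
  Job 8: processing = 19, completes at 109
Sum of completion times = 406
Average completion time = 406/8 = 50.75

50.75


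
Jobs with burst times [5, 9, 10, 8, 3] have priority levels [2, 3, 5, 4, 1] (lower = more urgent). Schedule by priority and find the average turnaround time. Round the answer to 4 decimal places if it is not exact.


Sort by priority (ascending = highest first):
Order: [(1, 3), (2, 5), (3, 9), (4, 8), (5, 10)]
Completion times:
  Priority 1, burst=3, C=3
  Priority 2, burst=5, C=8
  Priority 3, burst=9, C=17
  Priority 4, burst=8, C=25
  Priority 5, burst=10, C=35
Average turnaround = 88/5 = 17.6

17.6


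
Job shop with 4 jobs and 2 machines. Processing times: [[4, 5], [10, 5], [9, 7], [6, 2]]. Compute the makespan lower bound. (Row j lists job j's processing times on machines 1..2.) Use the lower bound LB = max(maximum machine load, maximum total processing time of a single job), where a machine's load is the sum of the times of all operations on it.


Machine loads:
  Machine 1: 4 + 10 + 9 + 6 = 29
  Machine 2: 5 + 5 + 7 + 2 = 19
Max machine load = 29
Job totals:
  Job 1: 9
  Job 2: 15
  Job 3: 16
  Job 4: 8
Max job total = 16
Lower bound = max(29, 16) = 29

29


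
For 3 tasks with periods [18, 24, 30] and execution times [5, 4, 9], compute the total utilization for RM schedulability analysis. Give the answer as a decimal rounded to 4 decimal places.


Compute individual utilizations (exact fractions):
  Task 1: C/T = 5/18 (approx. 0.2778)
  Task 2: C/T = 4/24 = 1/6 (approx. 0.1667)
  Task 3: C/T = 9/30 = 3/10 (approx. 0.3)
Total utilization U = 5/18 + 1/6 + 3/10 = 67/90
Rounded to 4 decimal places: U = 0.7444
RM (Liu & Layland) bound for 3 tasks = 0.779763; compare with U = 67/90 (approx. 0.744444)
U <= bound, so schedulable by RM sufficient condition.

0.7444


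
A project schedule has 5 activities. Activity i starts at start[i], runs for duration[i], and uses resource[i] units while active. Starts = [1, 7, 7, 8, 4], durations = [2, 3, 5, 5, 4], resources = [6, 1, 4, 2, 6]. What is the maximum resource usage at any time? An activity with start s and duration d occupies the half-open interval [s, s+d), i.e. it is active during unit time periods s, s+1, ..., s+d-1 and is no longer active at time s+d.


Each activity i is active on [start_i, start_i + duration_i).
Compute total resource usage per time slot:
  t=0: active resources = [], total = 0
  t=1: active resources = [6], total = 6
  t=2: active resources = [6], total = 6
  t=3: active resources = [], total = 0
  t=4: active resources = [6], total = 6
  t=5: active resources = [6], total = 6
  t=6: active resources = [6], total = 6
  t=7: active resources = [1, 4, 6], total = 11
  t=8: active resources = [1, 4, 2], total = 7
  t=9: active resources = [1, 4, 2], total = 7
  t=10: active resources = [4, 2], total = 6
  t=11: active resources = [4, 2], total = 6
  t=12: active resources = [2], total = 2
Peak resource demand = 11

11


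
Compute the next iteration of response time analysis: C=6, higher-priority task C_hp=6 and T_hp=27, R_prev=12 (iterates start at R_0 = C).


R_next = C + ceil(R_prev / T_hp) * C_hp
ceil(12 / 27) = ceil(0.4444) = 1
Interference = 1 * 6 = 6
R_next = 6 + 6 = 12
R_next = R_prev, so the iteration has converged (response time = 12).

12


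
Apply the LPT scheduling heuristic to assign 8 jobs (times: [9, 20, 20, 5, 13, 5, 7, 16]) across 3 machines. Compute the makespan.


Sort jobs in decreasing order (LPT): [20, 20, 16, 13, 9, 7, 5, 5]
Assign each job to the least loaded machine:
  Machine 1: jobs [20, 9, 5], load = 34
  Machine 2: jobs [20, 7, 5], load = 32
  Machine 3: jobs [16, 13], load = 29
Makespan = max load = 34

34


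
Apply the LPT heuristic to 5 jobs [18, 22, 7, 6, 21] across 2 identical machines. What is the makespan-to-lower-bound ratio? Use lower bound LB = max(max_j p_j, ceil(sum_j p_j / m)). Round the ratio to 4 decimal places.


LPT order: [22, 21, 18, 7, 6]
Machine loads after assignment: [35, 39]
LPT makespan = 39
Lower bound = max(max_job, ceil(total/2)) = max(22, 37) = 37
Ratio = 39 / 37 = 1.0541

1.0541


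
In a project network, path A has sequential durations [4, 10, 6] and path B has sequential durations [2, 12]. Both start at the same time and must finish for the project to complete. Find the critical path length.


Path A total = 4 + 10 + 6 = 20
Path B total = 2 + 12 = 14
Critical path = longest path = max(20, 14) = 20

20


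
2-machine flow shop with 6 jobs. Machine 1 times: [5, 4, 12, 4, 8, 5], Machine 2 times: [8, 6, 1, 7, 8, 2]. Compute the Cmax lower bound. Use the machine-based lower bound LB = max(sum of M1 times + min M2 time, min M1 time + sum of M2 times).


LB1 = sum(M1 times) + min(M2 times) = 38 + 1 = 39
LB2 = min(M1 times) + sum(M2 times) = 4 + 32 = 36
Lower bound = max(LB1, LB2) = max(39, 36) = 39

39


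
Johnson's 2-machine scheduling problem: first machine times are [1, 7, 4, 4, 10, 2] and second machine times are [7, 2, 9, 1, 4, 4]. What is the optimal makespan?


Apply Johnson's rule:
  Group 1 (a <= b): [(1, 1, 7), (6, 2, 4), (3, 4, 9)]
  Group 2 (a > b): [(5, 10, 4), (2, 7, 2), (4, 4, 1)]
Optimal job order: [1, 6, 3, 5, 2, 4]
Schedule:
  Job 1: M1 done at 1, M2 done at 8
  Job 6: M1 done at 3, M2 done at 12
  Job 3: M1 done at 7, M2 done at 21
  Job 5: M1 done at 17, M2 done at 25
  Job 2: M1 done at 24, M2 done at 27
  Job 4: M1 done at 28, M2 done at 29
Makespan = 29

29


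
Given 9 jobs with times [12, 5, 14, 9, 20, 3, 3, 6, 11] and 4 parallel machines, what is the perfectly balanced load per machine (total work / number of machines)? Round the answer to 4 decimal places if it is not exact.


Total processing time = 12 + 5 + 14 + 9 + 20 + 3 + 3 + 6 + 11 = 83
Number of machines = 4
Ideal balanced load = 83 / 4 = 20.75

20.75


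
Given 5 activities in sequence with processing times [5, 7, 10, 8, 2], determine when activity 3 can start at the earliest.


Activity 3 starts after activities 1 through 2 complete.
Predecessor durations: [5, 7]
ES = 5 + 7 = 12

12


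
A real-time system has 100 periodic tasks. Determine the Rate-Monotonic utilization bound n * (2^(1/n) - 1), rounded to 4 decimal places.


Compute 2^(1/100) = 1.0069555501
Subtract 1: 1.0069555501 - 1 = 0.0069555501
Multiply by n: 100 * 0.0069555501 = 0.6955550100
Round to 4 dp: 0.6956

0.6956


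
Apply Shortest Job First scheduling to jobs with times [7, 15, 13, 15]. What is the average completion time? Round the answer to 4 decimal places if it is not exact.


SJF order (ascending): [7, 13, 15, 15]
Completion times:
  Job 1: burst=7, C=7
  Job 2: burst=13, C=20
  Job 3: burst=15, C=35
  Job 4: burst=15, C=50
Average completion = 112/4 = 28.0

28.0


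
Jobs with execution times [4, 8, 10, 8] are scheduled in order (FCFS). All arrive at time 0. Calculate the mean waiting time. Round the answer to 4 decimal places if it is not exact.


FCFS order (as given): [4, 8, 10, 8]
Waiting times:
  Job 1: wait = 0
  Job 2: wait = 4
  Job 3: wait = 12
  Job 4: wait = 22
Sum of waiting times = 38
Average waiting time = 38/4 = 9.5

9.5


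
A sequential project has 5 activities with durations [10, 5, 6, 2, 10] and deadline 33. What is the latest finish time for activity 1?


LF(activity 1) = deadline - sum of successor durations
Successors: activities 2 through 5 with durations [5, 6, 2, 10]
Sum of successor durations = 23
LF = 33 - 23 = 10

10


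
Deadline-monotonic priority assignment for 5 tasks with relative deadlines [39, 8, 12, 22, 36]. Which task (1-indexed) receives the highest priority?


Sort tasks by relative deadline (ascending):
  Task 2: deadline = 8
  Task 3: deadline = 12
  Task 4: deadline = 22
  Task 5: deadline = 36
  Task 1: deadline = 39
Priority order (highest first): [2, 3, 4, 5, 1]
Highest priority task = 2

2


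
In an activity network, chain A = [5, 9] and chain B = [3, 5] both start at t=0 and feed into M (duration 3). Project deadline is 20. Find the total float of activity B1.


Forward pass: ES(B1) = sum of predecessors on chain B = 0
EF = ES + duration = 0 + 3 = 3
Backward pass: LF(M) = deadline = 20; LS(M) = 20 - 3 = 17
LF(B1) = LS(M) - sum(successors on chain B) = 17 - 5 = 12
LS = LF - duration = 12 - 3 = 9
Total float = LS - ES = 9 - 0 = 9

9


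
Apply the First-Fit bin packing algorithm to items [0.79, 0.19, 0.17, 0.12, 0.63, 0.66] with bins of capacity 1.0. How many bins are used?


Place items sequentially using First-Fit:
  Item 0.79 -> new Bin 1
  Item 0.19 -> Bin 1 (now 0.98)
  Item 0.17 -> new Bin 2
  Item 0.12 -> Bin 2 (now 0.29)
  Item 0.63 -> Bin 2 (now 0.92)
  Item 0.66 -> new Bin 3
Total bins used = 3

3


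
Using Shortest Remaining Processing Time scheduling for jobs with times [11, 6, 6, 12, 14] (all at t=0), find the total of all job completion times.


Since all jobs arrive at t=0, SRPT equals SPT ordering.
SPT order: [6, 6, 11, 12, 14]
Completion times:
  Job 1: p=6, C=6
  Job 2: p=6, C=12
  Job 3: p=11, C=23
  Job 4: p=12, C=35
  Job 5: p=14, C=49
Total completion time = 6 + 12 + 23 + 35 + 49 = 125

125


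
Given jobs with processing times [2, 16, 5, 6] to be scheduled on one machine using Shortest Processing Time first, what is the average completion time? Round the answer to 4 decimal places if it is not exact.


Sort jobs by processing time (SPT order): [2, 5, 6, 16]
Compute completion times sequentially:
  Job 1: processing = 2, completes at 2
  Job 2: processing = 5, completes at 7
  Job 3: processing = 6, completes at 13
  Job 4: processing = 16, completes at 29
Sum of completion times = 51
Average completion time = 51/4 = 12.75

12.75


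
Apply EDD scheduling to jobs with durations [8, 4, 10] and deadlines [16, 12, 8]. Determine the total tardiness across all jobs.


Sort by due date (EDD order): [(10, 8), (4, 12), (8, 16)]
Compute completion times and tardiness:
  Job 1: p=10, d=8, C=10, tardiness=max(0,10-8)=2
  Job 2: p=4, d=12, C=14, tardiness=max(0,14-12)=2
  Job 3: p=8, d=16, C=22, tardiness=max(0,22-16)=6
Total tardiness = 10

10


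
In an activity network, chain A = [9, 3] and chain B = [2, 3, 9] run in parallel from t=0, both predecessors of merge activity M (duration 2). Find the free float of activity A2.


ES(A2) = sum of predecessors on chain A = 9
EF(A2) = ES + duration = 9 + 3 = 12
Successor of A2 is M. ES(M) = max(sum(A), sum(B)) = max(12, 14) = 14
Free float = ES(successor) - EF(current) = 14 - 12 = 2

2


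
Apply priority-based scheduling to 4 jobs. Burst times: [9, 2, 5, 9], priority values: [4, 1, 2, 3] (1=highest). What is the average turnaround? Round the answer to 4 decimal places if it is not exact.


Sort by priority (ascending = highest first):
Order: [(1, 2), (2, 5), (3, 9), (4, 9)]
Completion times:
  Priority 1, burst=2, C=2
  Priority 2, burst=5, C=7
  Priority 3, burst=9, C=16
  Priority 4, burst=9, C=25
Average turnaround = 50/4 = 12.5

12.5


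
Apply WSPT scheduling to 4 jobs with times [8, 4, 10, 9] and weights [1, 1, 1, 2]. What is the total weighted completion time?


Compute p/w ratios and sort ascending (WSPT): [(4, 1), (9, 2), (8, 1), (10, 1)]
Compute weighted completion times:
  Job (p=4,w=1): C=4, w*C=1*4=4
  Job (p=9,w=2): C=13, w*C=2*13=26
  Job (p=8,w=1): C=21, w*C=1*21=21
  Job (p=10,w=1): C=31, w*C=1*31=31
Total weighted completion time = 82

82


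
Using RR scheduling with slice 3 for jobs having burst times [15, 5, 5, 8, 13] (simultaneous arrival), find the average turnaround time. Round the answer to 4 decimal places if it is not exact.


Time quantum = 3
Execution trace:
  J1 runs 3 units, time = 3
  J2 runs 3 units, time = 6
  J3 runs 3 units, time = 9
  J4 runs 3 units, time = 12
  J5 runs 3 units, time = 15
  J1 runs 3 units, time = 18
  J2 runs 2 units, time = 20
  J3 runs 2 units, time = 22
  J4 runs 3 units, time = 25
  J5 runs 3 units, time = 28
  J1 runs 3 units, time = 31
  J4 runs 2 units, time = 33
  J5 runs 3 units, time = 36
  J1 runs 3 units, time = 39
  J5 runs 3 units, time = 42
  J1 runs 3 units, time = 45
  J5 runs 1 units, time = 46
Finish times: [45, 20, 22, 33, 46]
Average turnaround = 166/5 = 33.2

33.2


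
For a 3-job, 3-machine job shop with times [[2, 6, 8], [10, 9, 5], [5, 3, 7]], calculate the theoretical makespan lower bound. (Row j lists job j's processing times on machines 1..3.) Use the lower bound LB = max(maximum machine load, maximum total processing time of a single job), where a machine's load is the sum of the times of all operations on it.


Machine loads:
  Machine 1: 2 + 10 + 5 = 17
  Machine 2: 6 + 9 + 3 = 18
  Machine 3: 8 + 5 + 7 = 20
Max machine load = 20
Job totals:
  Job 1: 16
  Job 2: 24
  Job 3: 15
Max job total = 24
Lower bound = max(20, 24) = 24

24


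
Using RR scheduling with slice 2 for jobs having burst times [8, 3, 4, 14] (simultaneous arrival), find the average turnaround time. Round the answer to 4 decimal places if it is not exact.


Time quantum = 2
Execution trace:
  J1 runs 2 units, time = 2
  J2 runs 2 units, time = 4
  J3 runs 2 units, time = 6
  J4 runs 2 units, time = 8
  J1 runs 2 units, time = 10
  J2 runs 1 units, time = 11
  J3 runs 2 units, time = 13
  J4 runs 2 units, time = 15
  J1 runs 2 units, time = 17
  J4 runs 2 units, time = 19
  J1 runs 2 units, time = 21
  J4 runs 2 units, time = 23
  J4 runs 2 units, time = 25
  J4 runs 2 units, time = 27
  J4 runs 2 units, time = 29
Finish times: [21, 11, 13, 29]
Average turnaround = 74/4 = 18.5

18.5


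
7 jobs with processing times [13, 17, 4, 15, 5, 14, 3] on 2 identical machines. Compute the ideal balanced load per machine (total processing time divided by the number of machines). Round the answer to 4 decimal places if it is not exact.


Total processing time = 13 + 17 + 4 + 15 + 5 + 14 + 3 = 71
Number of machines = 2
Ideal balanced load = 71 / 2 = 35.5

35.5


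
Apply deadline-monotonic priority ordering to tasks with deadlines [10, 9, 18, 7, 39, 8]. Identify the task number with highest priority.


Sort tasks by relative deadline (ascending):
  Task 4: deadline = 7
  Task 6: deadline = 8
  Task 2: deadline = 9
  Task 1: deadline = 10
  Task 3: deadline = 18
  Task 5: deadline = 39
Priority order (highest first): [4, 6, 2, 1, 3, 5]
Highest priority task = 4

4


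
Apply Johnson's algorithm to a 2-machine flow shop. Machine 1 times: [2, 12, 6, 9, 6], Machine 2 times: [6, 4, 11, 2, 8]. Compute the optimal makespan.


Apply Johnson's rule:
  Group 1 (a <= b): [(1, 2, 6), (3, 6, 11), (5, 6, 8)]
  Group 2 (a > b): [(2, 12, 4), (4, 9, 2)]
Optimal job order: [1, 3, 5, 2, 4]
Schedule:
  Job 1: M1 done at 2, M2 done at 8
  Job 3: M1 done at 8, M2 done at 19
  Job 5: M1 done at 14, M2 done at 27
  Job 2: M1 done at 26, M2 done at 31
  Job 4: M1 done at 35, M2 done at 37
Makespan = 37

37


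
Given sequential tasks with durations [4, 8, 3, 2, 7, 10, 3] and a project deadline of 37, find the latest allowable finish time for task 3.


LF(activity 3) = deadline - sum of successor durations
Successors: activities 4 through 7 with durations [2, 7, 10, 3]
Sum of successor durations = 22
LF = 37 - 22 = 15

15


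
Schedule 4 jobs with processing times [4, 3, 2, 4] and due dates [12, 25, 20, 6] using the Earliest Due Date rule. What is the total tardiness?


Sort by due date (EDD order): [(4, 6), (4, 12), (2, 20), (3, 25)]
Compute completion times and tardiness:
  Job 1: p=4, d=6, C=4, tardiness=max(0,4-6)=0
  Job 2: p=4, d=12, C=8, tardiness=max(0,8-12)=0
  Job 3: p=2, d=20, C=10, tardiness=max(0,10-20)=0
  Job 4: p=3, d=25, C=13, tardiness=max(0,13-25)=0
Total tardiness = 0

0


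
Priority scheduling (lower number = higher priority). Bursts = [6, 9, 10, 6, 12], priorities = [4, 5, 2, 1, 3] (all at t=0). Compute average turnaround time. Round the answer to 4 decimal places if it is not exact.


Sort by priority (ascending = highest first):
Order: [(1, 6), (2, 10), (3, 12), (4, 6), (5, 9)]
Completion times:
  Priority 1, burst=6, C=6
  Priority 2, burst=10, C=16
  Priority 3, burst=12, C=28
  Priority 4, burst=6, C=34
  Priority 5, burst=9, C=43
Average turnaround = 127/5 = 25.4

25.4


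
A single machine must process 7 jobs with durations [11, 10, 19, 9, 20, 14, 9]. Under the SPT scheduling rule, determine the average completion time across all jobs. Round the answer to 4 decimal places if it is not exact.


Sort jobs by processing time (SPT order): [9, 9, 10, 11, 14, 19, 20]
Compute completion times sequentially:
  Job 1: processing = 9, completes at 9
  Job 2: processing = 9, completes at 18
  Job 3: processing = 10, completes at 28
  Job 4: processing = 11, completes at 39
  Job 5: processing = 14, completes at 53
  Job 6: processing = 19, completes at 72
  Job 7: processing = 20, completes at 92
Sum of completion times = 311
Average completion time = 311/7 = 44.4286

44.4286


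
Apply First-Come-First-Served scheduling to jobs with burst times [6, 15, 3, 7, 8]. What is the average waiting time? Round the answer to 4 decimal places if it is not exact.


FCFS order (as given): [6, 15, 3, 7, 8]
Waiting times:
  Job 1: wait = 0
  Job 2: wait = 6
  Job 3: wait = 21
  Job 4: wait = 24
  Job 5: wait = 31
Sum of waiting times = 82
Average waiting time = 82/5 = 16.4

16.4


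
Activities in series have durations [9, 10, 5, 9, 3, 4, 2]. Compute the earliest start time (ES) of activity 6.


Activity 6 starts after activities 1 through 5 complete.
Predecessor durations: [9, 10, 5, 9, 3]
ES = 9 + 10 + 5 + 9 + 3 = 36

36


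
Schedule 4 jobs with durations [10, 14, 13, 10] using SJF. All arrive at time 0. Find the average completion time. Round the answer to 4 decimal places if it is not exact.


SJF order (ascending): [10, 10, 13, 14]
Completion times:
  Job 1: burst=10, C=10
  Job 2: burst=10, C=20
  Job 3: burst=13, C=33
  Job 4: burst=14, C=47
Average completion = 110/4 = 27.5

27.5


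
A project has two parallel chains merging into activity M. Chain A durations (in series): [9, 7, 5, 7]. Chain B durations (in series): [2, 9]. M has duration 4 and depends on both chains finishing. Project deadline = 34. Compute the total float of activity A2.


Forward pass: ES(A2) = sum of predecessors on chain A = 9
EF = ES + duration = 9 + 7 = 16
Backward pass: LF(M) = deadline = 34; LS(M) = 34 - 4 = 30
LF(A2) = LS(M) - sum(successors on chain A) = 30 - 12 = 18
LS = LF - duration = 18 - 7 = 11
Total float = LS - ES = 11 - 9 = 2

2


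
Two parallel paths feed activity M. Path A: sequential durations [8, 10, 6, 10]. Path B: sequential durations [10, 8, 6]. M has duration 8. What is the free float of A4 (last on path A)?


ES(A4) = sum of predecessors on chain A = 24
EF(A4) = ES + duration = 24 + 10 = 34
Successor of A4 is M. ES(M) = max(sum(A), sum(B)) = max(34, 24) = 34
Free float = ES(successor) - EF(current) = 34 - 34 = 0

0


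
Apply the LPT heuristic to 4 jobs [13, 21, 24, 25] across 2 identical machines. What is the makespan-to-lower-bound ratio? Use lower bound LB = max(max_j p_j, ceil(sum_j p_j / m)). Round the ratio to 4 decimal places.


LPT order: [25, 24, 21, 13]
Machine loads after assignment: [38, 45]
LPT makespan = 45
Lower bound = max(max_job, ceil(total/2)) = max(25, 42) = 42
Ratio = 45 / 42 = 1.0714

1.0714


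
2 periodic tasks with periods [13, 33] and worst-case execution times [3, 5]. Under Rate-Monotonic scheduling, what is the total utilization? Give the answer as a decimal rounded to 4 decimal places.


Compute individual utilizations (exact fractions):
  Task 1: C/T = 3/13 (approx. 0.2308)
  Task 2: C/T = 5/33 (approx. 0.1515)
Total utilization U = 3/13 + 5/33 = 164/429
Rounded to 4 decimal places: U = 0.3823
RM (Liu & Layland) bound for 2 tasks = 0.828427; compare with U = 164/429 (approx. 0.382284)
U <= bound, so schedulable by RM sufficient condition.

0.3823


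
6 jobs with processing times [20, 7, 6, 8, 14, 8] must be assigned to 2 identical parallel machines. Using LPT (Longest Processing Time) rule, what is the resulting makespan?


Sort jobs in decreasing order (LPT): [20, 14, 8, 8, 7, 6]
Assign each job to the least loaded machine:
  Machine 1: jobs [20, 8, 6], load = 34
  Machine 2: jobs [14, 8, 7], load = 29
Makespan = max load = 34

34


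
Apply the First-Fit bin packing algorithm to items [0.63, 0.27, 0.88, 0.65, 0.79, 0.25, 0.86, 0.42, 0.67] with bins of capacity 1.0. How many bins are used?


Place items sequentially using First-Fit:
  Item 0.63 -> new Bin 1
  Item 0.27 -> Bin 1 (now 0.9)
  Item 0.88 -> new Bin 2
  Item 0.65 -> new Bin 3
  Item 0.79 -> new Bin 4
  Item 0.25 -> Bin 3 (now 0.9)
  Item 0.86 -> new Bin 5
  Item 0.42 -> new Bin 6
  Item 0.67 -> new Bin 7
Total bins used = 7

7


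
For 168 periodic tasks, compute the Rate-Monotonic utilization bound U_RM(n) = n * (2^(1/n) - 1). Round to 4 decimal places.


Compute 2^(1/168) = 1.0041343992
Subtract 1: 1.0041343992 - 1 = 0.0041343992
Multiply by n: 168 * 0.0041343992 = 0.6945790656
Round to 4 dp: 0.6946

0.6946


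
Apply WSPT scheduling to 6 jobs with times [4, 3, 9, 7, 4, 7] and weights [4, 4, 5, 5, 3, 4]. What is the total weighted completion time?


Compute p/w ratios and sort ascending (WSPT): [(3, 4), (4, 4), (4, 3), (7, 5), (7, 4), (9, 5)]
Compute weighted completion times:
  Job (p=3,w=4): C=3, w*C=4*3=12
  Job (p=4,w=4): C=7, w*C=4*7=28
  Job (p=4,w=3): C=11, w*C=3*11=33
  Job (p=7,w=5): C=18, w*C=5*18=90
  Job (p=7,w=4): C=25, w*C=4*25=100
  Job (p=9,w=5): C=34, w*C=5*34=170
Total weighted completion time = 433

433


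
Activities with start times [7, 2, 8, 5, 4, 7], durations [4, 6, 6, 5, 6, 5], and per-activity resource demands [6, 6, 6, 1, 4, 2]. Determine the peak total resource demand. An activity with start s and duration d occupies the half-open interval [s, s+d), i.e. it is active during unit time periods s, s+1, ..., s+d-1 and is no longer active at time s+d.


Each activity i is active on [start_i, start_i + duration_i).
Compute total resource usage per time slot:
  t=0: active resources = [], total = 0
  t=1: active resources = [], total = 0
  t=2: active resources = [6], total = 6
  t=3: active resources = [6], total = 6
  t=4: active resources = [6, 4], total = 10
  t=5: active resources = [6, 1, 4], total = 11
  t=6: active resources = [6, 1, 4], total = 11
  t=7: active resources = [6, 6, 1, 4, 2], total = 19
  t=8: active resources = [6, 6, 1, 4, 2], total = 19
  t=9: active resources = [6, 6, 1, 4, 2], total = 19
  t=10: active resources = [6, 6, 2], total = 14
  t=11: active resources = [6, 2], total = 8
  t=12: active resources = [6], total = 6
  t=13: active resources = [6], total = 6
Peak resource demand = 19

19


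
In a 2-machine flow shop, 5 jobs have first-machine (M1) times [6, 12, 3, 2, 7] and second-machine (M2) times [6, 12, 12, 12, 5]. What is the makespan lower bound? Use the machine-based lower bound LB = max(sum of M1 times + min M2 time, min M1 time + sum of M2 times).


LB1 = sum(M1 times) + min(M2 times) = 30 + 5 = 35
LB2 = min(M1 times) + sum(M2 times) = 2 + 47 = 49
Lower bound = max(LB1, LB2) = max(35, 49) = 49

49


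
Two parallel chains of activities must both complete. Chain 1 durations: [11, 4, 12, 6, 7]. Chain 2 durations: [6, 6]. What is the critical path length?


Path A total = 11 + 4 + 12 + 6 + 7 = 40
Path B total = 6 + 6 = 12
Critical path = longest path = max(40, 12) = 40

40


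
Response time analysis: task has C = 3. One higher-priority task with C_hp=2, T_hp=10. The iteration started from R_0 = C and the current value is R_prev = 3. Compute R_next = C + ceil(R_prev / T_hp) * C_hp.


R_next = C + ceil(R_prev / T_hp) * C_hp
ceil(3 / 10) = ceil(0.3) = 1
Interference = 1 * 2 = 2
R_next = 3 + 2 = 5

5


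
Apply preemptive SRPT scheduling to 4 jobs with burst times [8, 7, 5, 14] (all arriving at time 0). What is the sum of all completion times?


Since all jobs arrive at t=0, SRPT equals SPT ordering.
SPT order: [5, 7, 8, 14]
Completion times:
  Job 1: p=5, C=5
  Job 2: p=7, C=12
  Job 3: p=8, C=20
  Job 4: p=14, C=34
Total completion time = 5 + 12 + 20 + 34 = 71

71


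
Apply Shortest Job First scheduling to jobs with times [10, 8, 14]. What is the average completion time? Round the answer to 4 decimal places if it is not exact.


SJF order (ascending): [8, 10, 14]
Completion times:
  Job 1: burst=8, C=8
  Job 2: burst=10, C=18
  Job 3: burst=14, C=32
Average completion = 58/3 = 19.3333

19.3333


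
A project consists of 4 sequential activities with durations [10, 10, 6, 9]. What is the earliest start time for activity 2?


Activity 2 starts after activities 1 through 1 complete.
Predecessor durations: [10]
ES = 10 = 10

10


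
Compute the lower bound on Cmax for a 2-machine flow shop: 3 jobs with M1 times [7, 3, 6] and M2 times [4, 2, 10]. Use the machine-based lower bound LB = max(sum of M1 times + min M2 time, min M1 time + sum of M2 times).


LB1 = sum(M1 times) + min(M2 times) = 16 + 2 = 18
LB2 = min(M1 times) + sum(M2 times) = 3 + 16 = 19
Lower bound = max(LB1, LB2) = max(18, 19) = 19

19


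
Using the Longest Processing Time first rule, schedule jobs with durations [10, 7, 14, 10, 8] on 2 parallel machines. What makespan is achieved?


Sort jobs in decreasing order (LPT): [14, 10, 10, 8, 7]
Assign each job to the least loaded machine:
  Machine 1: jobs [14, 8], load = 22
  Machine 2: jobs [10, 10, 7], load = 27
Makespan = max load = 27

27


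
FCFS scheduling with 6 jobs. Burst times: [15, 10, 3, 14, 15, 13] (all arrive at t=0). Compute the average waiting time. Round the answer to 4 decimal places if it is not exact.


FCFS order (as given): [15, 10, 3, 14, 15, 13]
Waiting times:
  Job 1: wait = 0
  Job 2: wait = 15
  Job 3: wait = 25
  Job 4: wait = 28
  Job 5: wait = 42
  Job 6: wait = 57
Sum of waiting times = 167
Average waiting time = 167/6 = 27.8333

27.8333


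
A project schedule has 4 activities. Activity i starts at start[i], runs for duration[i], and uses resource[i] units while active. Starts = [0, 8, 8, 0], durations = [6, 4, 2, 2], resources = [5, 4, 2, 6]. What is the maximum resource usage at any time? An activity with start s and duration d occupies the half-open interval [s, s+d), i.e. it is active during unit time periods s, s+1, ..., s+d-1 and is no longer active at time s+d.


Each activity i is active on [start_i, start_i + duration_i).
Compute total resource usage per time slot:
  t=0: active resources = [5, 6], total = 11
  t=1: active resources = [5, 6], total = 11
  t=2: active resources = [5], total = 5
  t=3: active resources = [5], total = 5
  t=4: active resources = [5], total = 5
  t=5: active resources = [5], total = 5
  t=6: active resources = [], total = 0
  t=7: active resources = [], total = 0
  t=8: active resources = [4, 2], total = 6
  t=9: active resources = [4, 2], total = 6
  t=10: active resources = [4], total = 4
  t=11: active resources = [4], total = 4
Peak resource demand = 11

11


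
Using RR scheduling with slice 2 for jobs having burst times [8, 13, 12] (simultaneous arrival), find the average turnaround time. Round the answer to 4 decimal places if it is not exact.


Time quantum = 2
Execution trace:
  J1 runs 2 units, time = 2
  J2 runs 2 units, time = 4
  J3 runs 2 units, time = 6
  J1 runs 2 units, time = 8
  J2 runs 2 units, time = 10
  J3 runs 2 units, time = 12
  J1 runs 2 units, time = 14
  J2 runs 2 units, time = 16
  J3 runs 2 units, time = 18
  J1 runs 2 units, time = 20
  J2 runs 2 units, time = 22
  J3 runs 2 units, time = 24
  J2 runs 2 units, time = 26
  J3 runs 2 units, time = 28
  J2 runs 2 units, time = 30
  J3 runs 2 units, time = 32
  J2 runs 1 units, time = 33
Finish times: [20, 33, 32]
Average turnaround = 85/3 = 28.3333

28.3333


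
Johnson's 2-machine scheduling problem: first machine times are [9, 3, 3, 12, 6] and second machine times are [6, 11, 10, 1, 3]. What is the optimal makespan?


Apply Johnson's rule:
  Group 1 (a <= b): [(2, 3, 11), (3, 3, 10)]
  Group 2 (a > b): [(1, 9, 6), (5, 6, 3), (4, 12, 1)]
Optimal job order: [2, 3, 1, 5, 4]
Schedule:
  Job 2: M1 done at 3, M2 done at 14
  Job 3: M1 done at 6, M2 done at 24
  Job 1: M1 done at 15, M2 done at 30
  Job 5: M1 done at 21, M2 done at 33
  Job 4: M1 done at 33, M2 done at 34
Makespan = 34

34


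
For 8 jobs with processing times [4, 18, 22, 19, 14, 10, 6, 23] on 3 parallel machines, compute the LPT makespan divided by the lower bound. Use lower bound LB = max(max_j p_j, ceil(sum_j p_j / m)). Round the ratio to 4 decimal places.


LPT order: [23, 22, 19, 18, 14, 10, 6, 4]
Machine loads after assignment: [39, 40, 37]
LPT makespan = 40
Lower bound = max(max_job, ceil(total/3)) = max(23, 39) = 39
Ratio = 40 / 39 = 1.0256

1.0256
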